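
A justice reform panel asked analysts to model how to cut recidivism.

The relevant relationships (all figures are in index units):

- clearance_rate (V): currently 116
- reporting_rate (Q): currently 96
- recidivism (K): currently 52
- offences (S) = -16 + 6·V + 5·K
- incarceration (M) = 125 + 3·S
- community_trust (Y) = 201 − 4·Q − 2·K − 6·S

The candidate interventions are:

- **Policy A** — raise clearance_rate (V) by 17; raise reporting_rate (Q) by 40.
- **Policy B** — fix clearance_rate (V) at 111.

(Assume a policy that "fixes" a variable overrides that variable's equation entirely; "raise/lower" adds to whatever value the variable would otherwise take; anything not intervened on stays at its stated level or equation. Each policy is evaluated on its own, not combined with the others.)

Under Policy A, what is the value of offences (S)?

1042

Policy A (V + 17, Q + 40):
  V = 116 + 17 = 133
  K = 52
  S = -16 + 6·133 + 5·52 = 1042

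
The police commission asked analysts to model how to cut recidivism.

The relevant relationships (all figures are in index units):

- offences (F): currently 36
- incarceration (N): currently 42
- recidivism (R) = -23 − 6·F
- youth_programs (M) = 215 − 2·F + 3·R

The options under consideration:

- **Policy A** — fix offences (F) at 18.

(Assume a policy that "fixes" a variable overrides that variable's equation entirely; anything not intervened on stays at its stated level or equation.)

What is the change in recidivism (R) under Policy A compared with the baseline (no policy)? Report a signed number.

108

Baseline:
  F = 36
  R = -23 − 6·36 = -239
Policy A (F := 18):
  F = 18
  R = -23 − 6·18 = -131
Change in R: -131 − (-239) = 108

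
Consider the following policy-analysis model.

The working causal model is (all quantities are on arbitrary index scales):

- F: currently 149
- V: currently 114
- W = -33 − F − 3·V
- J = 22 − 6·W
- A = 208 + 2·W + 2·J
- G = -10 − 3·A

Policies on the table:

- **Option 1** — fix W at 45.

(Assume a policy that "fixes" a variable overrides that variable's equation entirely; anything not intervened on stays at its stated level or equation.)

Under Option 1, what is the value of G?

Option 1 (W := 45):
  F = 149
  V = 114
  W = 45
  J = 22 − 6·45 = -248
  A = 208 + 2·45 + 2·(-248) = -198
  G = -10 − 3·(-198) = 584

584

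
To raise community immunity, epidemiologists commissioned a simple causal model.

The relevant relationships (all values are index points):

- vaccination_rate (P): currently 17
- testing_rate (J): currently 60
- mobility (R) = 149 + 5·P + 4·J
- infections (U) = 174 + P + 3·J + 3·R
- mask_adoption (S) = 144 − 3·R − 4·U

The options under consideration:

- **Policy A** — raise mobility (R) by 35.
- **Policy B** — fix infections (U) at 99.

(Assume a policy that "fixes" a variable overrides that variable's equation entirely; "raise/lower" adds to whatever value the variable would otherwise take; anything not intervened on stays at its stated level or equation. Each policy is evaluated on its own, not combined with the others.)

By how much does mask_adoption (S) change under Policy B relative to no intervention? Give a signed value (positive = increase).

6776

Baseline:
  P = 17
  J = 60
  R = 149 + 5·17 + 4·60 = 474
  U = 174 + 17 + 3·60 + 3·474 = 1793
  S = 144 − 3·474 − 4·1793 = -8450
Policy B (U := 99):
  P = 17
  J = 60
  R = 149 + 5·17 + 4·60 = 474
  U = 99
  S = 144 − 3·474 − 4·99 = -1674
Change in S: -1674 − (-8450) = 6776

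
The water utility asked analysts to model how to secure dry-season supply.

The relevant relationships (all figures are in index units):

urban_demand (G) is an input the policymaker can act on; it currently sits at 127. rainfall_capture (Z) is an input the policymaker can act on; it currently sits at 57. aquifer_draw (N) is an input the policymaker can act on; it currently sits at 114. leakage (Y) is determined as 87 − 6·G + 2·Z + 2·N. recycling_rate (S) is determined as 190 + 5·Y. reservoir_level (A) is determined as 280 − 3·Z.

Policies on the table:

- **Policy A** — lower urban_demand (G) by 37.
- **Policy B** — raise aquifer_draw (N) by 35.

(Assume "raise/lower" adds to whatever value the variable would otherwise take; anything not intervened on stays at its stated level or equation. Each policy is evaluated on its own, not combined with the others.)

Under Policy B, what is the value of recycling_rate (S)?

-1125

Policy B (N + 35):
  G = 127
  Z = 57
  N = 114 + 35 = 149
  Y = 87 − 6·127 + 2·57 + 2·149 = -263
  S = 190 + 5·(-263) = -1125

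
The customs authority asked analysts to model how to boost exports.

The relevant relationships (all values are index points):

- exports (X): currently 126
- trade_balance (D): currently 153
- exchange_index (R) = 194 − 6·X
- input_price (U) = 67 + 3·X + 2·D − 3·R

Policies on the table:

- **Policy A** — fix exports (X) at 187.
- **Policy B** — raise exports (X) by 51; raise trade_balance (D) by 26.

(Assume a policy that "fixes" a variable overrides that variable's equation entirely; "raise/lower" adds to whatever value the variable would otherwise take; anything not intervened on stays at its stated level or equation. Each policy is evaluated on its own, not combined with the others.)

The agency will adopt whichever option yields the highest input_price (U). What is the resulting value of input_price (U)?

3718

Policy A (X := 187):
  X = 187
  D = 153
  R = 194 − 6·187 = -928
  U = 67 + 3·187 + 2·153 − 3·(-928) = 3718
Policy B (X + 51, D + 26):
  X = 126 + 51 = 177
  D = 153 + 26 = 179
  R = 194 − 6·177 = -868
  U = 67 + 3·177 + 2·179 − 3·(-868) = 3560
Comparing — Policy A: U=3718, Policy B: U=3560. Highest is 3718 (Policy A).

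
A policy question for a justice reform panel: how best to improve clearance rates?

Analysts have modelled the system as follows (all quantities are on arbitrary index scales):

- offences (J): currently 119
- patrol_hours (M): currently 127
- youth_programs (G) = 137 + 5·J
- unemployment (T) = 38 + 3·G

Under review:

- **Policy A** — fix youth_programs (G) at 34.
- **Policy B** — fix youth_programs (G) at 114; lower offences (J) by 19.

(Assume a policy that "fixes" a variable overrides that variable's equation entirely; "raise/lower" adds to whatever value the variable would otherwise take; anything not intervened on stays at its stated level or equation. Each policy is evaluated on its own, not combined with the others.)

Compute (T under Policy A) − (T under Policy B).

-240

Policy A (G := 34):
  J = 119
  G = 34
  T = 38 + 3·34 = 140
Policy B (G := 114, J − 19):
  J = 119 − 19 = 100
  G = 114
  T = 38 + 3·114 = 380
T: 140 − 380 = -240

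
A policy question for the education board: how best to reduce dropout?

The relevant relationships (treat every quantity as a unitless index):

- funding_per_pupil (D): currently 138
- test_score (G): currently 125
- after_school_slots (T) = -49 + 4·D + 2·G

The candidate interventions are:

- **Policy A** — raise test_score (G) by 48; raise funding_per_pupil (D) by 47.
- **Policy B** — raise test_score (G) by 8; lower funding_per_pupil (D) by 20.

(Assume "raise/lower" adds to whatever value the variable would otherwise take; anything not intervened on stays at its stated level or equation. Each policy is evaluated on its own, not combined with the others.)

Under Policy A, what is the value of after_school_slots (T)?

Policy A (G + 48, D + 47):
  D = 138 + 47 = 185
  G = 125 + 48 = 173
  T = -49 + 4·185 + 2·173 = 1037

1037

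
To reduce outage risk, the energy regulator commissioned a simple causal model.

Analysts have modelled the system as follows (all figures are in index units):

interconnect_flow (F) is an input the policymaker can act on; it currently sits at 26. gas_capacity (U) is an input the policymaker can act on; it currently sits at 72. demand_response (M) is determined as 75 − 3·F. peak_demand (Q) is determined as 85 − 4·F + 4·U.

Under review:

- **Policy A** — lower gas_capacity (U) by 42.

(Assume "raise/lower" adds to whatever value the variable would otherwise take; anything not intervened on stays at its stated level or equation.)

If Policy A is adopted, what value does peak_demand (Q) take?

Policy A (U − 42):
  F = 26
  U = 72 − 42 = 30
  Q = 85 − 4·26 + 4·30 = 101

101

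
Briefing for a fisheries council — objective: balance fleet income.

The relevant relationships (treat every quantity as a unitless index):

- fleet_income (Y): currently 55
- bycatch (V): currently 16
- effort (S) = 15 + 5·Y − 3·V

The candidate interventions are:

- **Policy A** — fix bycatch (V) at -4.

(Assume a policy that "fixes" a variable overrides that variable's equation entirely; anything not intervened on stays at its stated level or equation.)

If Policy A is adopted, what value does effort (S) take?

Policy A (V := -4):
  Y = 55
  V = -4
  S = 15 + 5·55 − 3·(-4) = 302

302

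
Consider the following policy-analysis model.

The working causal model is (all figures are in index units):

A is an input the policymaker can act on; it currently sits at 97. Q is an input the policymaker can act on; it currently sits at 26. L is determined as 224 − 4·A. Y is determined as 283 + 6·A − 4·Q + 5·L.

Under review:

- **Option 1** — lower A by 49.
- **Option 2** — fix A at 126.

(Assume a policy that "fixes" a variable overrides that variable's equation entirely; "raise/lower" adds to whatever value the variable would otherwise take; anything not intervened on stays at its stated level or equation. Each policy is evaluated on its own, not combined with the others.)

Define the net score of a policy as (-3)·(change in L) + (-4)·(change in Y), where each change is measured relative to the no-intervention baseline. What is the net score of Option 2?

Baseline:
  A = 97
  Q = 26
  L = 224 − 4·97 = -164
  Y = 283 + 6·97 − 4·26 + 5·(-164) = -59
Option 2 (A := 126):
  A = 126
  Q = 26
  L = 224 − 4·126 = -280
  Y = 283 + 6·126 − 4·26 + 5·(-280) = -465
ΔL = -280 − (-164) = -116; ΔY = -465 − (-59) = -406
Score = (-3)·(-116) + (-4)·(-406) = 1972

1972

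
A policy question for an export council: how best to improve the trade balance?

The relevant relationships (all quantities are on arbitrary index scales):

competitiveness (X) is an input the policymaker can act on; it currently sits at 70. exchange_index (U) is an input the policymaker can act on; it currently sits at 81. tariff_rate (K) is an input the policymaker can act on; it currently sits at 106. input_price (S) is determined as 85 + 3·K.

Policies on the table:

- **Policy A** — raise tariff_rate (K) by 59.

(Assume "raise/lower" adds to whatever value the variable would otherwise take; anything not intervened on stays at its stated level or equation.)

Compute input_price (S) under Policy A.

580

Policy A (K + 59):
  K = 106 + 59 = 165
  S = 85 + 3·165 = 580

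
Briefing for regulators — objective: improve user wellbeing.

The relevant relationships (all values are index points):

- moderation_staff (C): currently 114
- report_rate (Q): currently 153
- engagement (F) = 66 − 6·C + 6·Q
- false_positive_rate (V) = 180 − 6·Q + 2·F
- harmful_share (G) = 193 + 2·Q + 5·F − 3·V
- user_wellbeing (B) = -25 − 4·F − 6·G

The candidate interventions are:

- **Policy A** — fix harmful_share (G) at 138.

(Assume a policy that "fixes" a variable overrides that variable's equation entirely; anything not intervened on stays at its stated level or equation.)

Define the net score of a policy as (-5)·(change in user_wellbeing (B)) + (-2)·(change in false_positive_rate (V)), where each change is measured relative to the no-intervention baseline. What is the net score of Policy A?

-68250

Baseline:
  C = 114
  Q = 153
  F = 66 − 6·114 + 6·153 = 300
  V = 180 − 6·153 + 2·300 = -138
  G = 193 + 2·153 + 5·300 − 3·(-138) = 2413
  B = -25 − 4·300 − 6·2413 = -15703
Policy A (G := 138):
  C = 114
  Q = 153
  F = 66 − 6·114 + 6·153 = 300
  V = 180 − 6·153 + 2·300 = -138
  G = 138
  B = -25 − 4·300 − 6·138 = -2053
ΔB = -2053 − (-15703) = 13650; ΔV = -138 − (-138) = 0
Score = (-5)·13650 + (-2)·0 = -68250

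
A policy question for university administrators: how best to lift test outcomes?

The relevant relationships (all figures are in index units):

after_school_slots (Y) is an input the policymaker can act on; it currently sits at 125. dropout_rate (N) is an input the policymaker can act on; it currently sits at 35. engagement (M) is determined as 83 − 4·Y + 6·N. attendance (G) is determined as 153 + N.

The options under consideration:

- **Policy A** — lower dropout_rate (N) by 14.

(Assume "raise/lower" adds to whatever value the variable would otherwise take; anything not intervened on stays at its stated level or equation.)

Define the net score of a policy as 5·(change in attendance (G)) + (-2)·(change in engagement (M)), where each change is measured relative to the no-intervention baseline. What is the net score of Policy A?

98

Baseline:
  Y = 125
  N = 35
  M = 83 − 4·125 + 6·35 = -207
  G = 153 + 35 = 188
Policy A (N − 14):
  Y = 125
  N = 35 − 14 = 21
  M = 83 − 4·125 + 6·21 = -291
  G = 153 + 21 = 174
ΔG = 174 − 188 = -14; ΔM = -291 − (-207) = -84
Score = 5·(-14) + (-2)·(-84) = 98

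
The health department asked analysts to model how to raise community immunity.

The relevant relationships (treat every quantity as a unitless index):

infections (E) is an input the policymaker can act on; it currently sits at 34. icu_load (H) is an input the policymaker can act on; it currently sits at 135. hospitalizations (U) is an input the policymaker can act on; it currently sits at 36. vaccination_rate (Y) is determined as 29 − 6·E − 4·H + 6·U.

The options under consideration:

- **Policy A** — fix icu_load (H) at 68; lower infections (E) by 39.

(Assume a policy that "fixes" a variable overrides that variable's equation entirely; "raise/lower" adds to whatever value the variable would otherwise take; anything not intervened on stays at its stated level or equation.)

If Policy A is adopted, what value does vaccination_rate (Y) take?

3

Policy A (H := 68, E − 39):
  E = 34 − 39 = -5
  H = 68
  U = 36
  Y = 29 − 6·(-5) − 4·68 + 6·36 = 3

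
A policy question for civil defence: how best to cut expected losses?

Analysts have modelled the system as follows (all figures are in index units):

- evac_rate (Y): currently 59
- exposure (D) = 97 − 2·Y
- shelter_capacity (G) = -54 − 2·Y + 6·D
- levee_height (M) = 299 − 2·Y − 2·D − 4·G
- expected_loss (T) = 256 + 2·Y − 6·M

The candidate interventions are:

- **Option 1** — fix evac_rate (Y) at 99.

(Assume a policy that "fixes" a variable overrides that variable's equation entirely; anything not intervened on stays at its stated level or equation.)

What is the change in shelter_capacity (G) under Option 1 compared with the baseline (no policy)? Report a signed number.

Baseline:
  Y = 59
  D = 97 − 2·59 = -21
  G = -54 − 2·59 + 6·(-21) = -298
Option 1 (Y := 99):
  Y = 99
  D = 97 − 2·99 = -101
  G = -54 − 2·99 + 6·(-101) = -858
Change in G: -858 − (-298) = -560

-560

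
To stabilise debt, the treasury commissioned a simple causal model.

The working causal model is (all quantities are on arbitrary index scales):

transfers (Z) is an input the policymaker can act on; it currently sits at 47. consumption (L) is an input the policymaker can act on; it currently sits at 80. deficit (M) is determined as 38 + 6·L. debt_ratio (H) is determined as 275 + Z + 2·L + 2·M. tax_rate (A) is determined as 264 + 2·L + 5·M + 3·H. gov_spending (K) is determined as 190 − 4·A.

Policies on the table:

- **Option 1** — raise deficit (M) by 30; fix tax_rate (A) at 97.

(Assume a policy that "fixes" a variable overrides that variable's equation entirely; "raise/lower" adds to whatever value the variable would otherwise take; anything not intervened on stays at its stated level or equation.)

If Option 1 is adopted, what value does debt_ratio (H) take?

Option 1 (M + 30, A := 97):
  Z = 47
  L = 80
  M = 38 + 6·80 (+30 from intervention) = 548
  H = 275 + 47 + 2·80 + 2·548 = 1578

1578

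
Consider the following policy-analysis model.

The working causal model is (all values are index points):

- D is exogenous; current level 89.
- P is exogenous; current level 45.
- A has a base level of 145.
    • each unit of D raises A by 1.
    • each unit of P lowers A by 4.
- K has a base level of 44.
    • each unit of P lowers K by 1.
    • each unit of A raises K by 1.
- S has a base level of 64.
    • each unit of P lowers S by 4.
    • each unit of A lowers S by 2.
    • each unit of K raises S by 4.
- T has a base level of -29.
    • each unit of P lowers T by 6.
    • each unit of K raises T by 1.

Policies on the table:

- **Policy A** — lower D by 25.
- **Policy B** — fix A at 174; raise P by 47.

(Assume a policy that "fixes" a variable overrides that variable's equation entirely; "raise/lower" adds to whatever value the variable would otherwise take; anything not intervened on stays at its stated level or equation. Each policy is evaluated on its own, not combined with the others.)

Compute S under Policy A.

-62

Policy A (D − 25):
  D = 89 − 25 = 64
  P = 45
  A = 145 + 64 − 4·45 = 29
  K = 44 − 45 + 29 = 28
  S = 64 − 4·45 − 2·29 + 4·28 = -62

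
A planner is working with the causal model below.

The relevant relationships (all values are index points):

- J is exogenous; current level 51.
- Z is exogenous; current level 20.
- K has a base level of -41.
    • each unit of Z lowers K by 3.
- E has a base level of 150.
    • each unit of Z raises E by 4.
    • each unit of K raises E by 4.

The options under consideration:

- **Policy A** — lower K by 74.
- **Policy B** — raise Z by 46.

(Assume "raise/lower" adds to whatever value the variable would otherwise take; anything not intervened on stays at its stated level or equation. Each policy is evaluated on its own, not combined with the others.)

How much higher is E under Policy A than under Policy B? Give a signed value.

72

Policy A (K − 74):
  Z = 20
  K = -41 − 3·20 (−74 from intervention) = -175
  E = 150 + 4·20 + 4·(-175) = -470
Policy B (Z + 46):
  Z = 20 + 46 = 66
  K = -41 − 3·66 = -239
  E = 150 + 4·66 + 4·(-239) = -542
E: -470 − (-542) = 72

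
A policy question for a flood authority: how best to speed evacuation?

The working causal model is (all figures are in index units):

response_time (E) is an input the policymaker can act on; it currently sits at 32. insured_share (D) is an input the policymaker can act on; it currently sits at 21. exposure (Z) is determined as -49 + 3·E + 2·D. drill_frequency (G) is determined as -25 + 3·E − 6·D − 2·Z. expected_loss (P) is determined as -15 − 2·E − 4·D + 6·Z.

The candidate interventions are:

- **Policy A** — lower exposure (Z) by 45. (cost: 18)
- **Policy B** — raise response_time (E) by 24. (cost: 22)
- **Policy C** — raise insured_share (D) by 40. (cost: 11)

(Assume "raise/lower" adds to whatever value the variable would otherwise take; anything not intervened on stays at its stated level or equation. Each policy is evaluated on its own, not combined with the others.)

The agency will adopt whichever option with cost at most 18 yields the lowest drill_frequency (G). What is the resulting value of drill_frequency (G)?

Policy A (Z − 45):
  E = 32
  D = 21
  Z = -49 + 3·32 + 2·21 (−45 from intervention) = 44
  G = -25 + 3·32 − 6·21 − 2·44 = -143
Policy C (D + 40):
  E = 32
  D = 21 + 40 = 61
  Z = -49 + 3·32 + 2·61 = 169
  G = -25 + 3·32 − 6·61 − 2·169 = -633
Comparing — Policy A: G=-143, Policy C: G=-633. Lowest is -633 (Policy C).

-633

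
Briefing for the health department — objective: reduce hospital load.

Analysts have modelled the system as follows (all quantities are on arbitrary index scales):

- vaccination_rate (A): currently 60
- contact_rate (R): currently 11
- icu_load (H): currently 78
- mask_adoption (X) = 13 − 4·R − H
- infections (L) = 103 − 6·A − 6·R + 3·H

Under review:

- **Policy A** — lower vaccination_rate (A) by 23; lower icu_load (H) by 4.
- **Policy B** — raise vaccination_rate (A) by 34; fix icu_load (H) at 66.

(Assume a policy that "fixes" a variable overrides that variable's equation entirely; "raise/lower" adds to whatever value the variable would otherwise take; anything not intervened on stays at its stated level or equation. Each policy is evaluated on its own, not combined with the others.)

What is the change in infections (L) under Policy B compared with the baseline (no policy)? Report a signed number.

-240

Baseline:
  A = 60
  R = 11
  H = 78
  L = 103 − 6·60 − 6·11 + 3·78 = -89
Policy B (A + 34, H := 66):
  A = 60 + 34 = 94
  R = 11
  H = 66
  L = 103 − 6·94 − 6·11 + 3·66 = -329
Change in L: -329 − (-89) = -240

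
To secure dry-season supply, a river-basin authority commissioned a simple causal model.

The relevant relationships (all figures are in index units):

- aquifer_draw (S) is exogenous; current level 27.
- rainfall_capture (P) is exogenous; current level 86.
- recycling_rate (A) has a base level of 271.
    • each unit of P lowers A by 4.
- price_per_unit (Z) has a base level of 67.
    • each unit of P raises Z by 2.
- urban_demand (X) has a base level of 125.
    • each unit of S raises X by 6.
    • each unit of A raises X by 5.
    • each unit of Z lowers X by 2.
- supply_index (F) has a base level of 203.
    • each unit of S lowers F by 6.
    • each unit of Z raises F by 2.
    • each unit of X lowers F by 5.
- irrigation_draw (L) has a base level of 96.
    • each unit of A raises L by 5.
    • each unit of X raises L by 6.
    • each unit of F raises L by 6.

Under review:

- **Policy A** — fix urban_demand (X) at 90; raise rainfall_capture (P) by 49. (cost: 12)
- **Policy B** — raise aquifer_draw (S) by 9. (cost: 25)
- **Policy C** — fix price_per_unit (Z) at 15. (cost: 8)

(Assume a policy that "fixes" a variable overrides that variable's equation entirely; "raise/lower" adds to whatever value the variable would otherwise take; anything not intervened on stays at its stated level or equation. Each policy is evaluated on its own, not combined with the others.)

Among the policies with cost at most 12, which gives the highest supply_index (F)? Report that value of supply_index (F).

Policy A (X := 90, P + 49):
  S = 27
  P = 86 + 49 = 135
  A = 271 − 4·135 = -269
  Z = 67 + 2·135 = 337
  X = 90
  F = 203 − 6·27 + 2·337 − 5·90 = 265
Policy C (Z := 15):
  S = 27
  P = 86
  A = 271 − 4·86 = -73
  Z = 15
  X = 125 + 6·27 + 5·(-73) − 2·15 = -108
  F = 203 − 6·27 + 2·15 − 5·(-108) = 611
Comparing — Policy A: F=265, Policy C: F=611. Highest is 611 (Policy C).

611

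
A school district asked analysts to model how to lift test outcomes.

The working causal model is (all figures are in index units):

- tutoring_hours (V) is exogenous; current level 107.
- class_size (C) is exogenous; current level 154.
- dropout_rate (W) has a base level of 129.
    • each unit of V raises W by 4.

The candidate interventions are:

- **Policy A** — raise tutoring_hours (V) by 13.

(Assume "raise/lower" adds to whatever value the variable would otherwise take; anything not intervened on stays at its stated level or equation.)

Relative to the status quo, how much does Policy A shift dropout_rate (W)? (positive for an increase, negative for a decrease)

52

Baseline:
  V = 107
  W = 129 + 4·107 = 557
Policy A (V + 13):
  V = 107 + 13 = 120
  W = 129 + 4·120 = 609
Change in W: 609 − 557 = 52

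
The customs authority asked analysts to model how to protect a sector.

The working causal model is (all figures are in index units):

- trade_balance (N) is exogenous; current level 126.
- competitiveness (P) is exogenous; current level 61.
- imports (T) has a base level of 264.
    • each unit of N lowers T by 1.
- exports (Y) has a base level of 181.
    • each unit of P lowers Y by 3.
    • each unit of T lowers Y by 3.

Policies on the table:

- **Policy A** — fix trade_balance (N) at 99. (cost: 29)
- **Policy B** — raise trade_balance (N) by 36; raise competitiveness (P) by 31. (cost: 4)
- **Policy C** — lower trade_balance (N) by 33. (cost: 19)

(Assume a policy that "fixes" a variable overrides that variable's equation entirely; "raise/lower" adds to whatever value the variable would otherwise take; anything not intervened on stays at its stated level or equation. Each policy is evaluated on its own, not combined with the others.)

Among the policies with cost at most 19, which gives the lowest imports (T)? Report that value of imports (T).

Policy B (N + 36, P + 31):
  N = 126 + 36 = 162
  T = 264 − 162 = 102
Policy C (N − 33):
  N = 126 − 33 = 93
  T = 264 − 93 = 171
Comparing — Policy B: T=102, Policy C: T=171. Lowest is 102 (Policy B).

102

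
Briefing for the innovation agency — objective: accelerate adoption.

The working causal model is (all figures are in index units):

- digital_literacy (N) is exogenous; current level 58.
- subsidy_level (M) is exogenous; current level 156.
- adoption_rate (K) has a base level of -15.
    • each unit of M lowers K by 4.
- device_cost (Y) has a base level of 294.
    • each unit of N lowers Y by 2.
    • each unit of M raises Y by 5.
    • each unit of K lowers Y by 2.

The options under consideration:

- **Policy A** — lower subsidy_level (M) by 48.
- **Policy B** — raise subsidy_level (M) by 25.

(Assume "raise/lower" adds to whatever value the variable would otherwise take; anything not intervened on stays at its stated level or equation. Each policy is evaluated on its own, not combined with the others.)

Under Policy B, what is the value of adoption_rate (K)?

-739

Policy B (M + 25):
  M = 156 + 25 = 181
  K = -15 − 4·181 = -739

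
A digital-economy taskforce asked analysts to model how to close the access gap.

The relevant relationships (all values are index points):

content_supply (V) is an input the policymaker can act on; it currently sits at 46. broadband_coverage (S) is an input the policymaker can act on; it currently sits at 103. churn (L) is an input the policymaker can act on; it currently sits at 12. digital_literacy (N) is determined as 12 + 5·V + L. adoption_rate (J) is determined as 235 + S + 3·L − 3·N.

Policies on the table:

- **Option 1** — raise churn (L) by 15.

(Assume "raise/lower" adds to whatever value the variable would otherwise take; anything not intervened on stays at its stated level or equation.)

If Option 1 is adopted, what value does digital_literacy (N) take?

Option 1 (L + 15):
  V = 46
  L = 12 + 15 = 27
  N = 12 + 5·46 + 27 = 269

269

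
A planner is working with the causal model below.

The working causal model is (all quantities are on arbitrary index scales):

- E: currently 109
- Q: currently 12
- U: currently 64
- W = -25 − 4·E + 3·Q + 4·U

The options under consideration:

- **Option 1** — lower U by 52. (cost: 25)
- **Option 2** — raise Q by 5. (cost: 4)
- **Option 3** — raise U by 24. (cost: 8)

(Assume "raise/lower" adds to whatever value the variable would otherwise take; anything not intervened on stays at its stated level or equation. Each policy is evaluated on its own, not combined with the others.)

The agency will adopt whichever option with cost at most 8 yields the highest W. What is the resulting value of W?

Option 2 (Q + 5):
  E = 109
  Q = 12 + 5 = 17
  U = 64
  W = -25 − 4·109 + 3·17 + 4·64 = -154
Option 3 (U + 24):
  E = 109
  Q = 12
  U = 64 + 24 = 88
  W = -25 − 4·109 + 3·12 + 4·88 = -73
Comparing — Option 2: W=-154, Option 3: W=-73. Highest is -73 (Option 3).

-73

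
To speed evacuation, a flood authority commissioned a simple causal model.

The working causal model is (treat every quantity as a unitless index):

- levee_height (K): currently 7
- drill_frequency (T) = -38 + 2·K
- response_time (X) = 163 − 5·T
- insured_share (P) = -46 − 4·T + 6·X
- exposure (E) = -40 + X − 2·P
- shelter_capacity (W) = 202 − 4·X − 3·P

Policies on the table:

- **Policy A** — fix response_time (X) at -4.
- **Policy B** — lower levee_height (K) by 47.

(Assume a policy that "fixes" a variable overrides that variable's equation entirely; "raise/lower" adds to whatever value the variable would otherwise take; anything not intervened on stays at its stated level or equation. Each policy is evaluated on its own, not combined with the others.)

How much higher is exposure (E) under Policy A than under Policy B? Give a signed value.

Policy A (X := -4):
  K = 7
  T = -38 + 2·7 = -24
  X = -4
  P = -46 − 4·(-24) + 6·(-4) = 26
  E = -40 + (-4) − 2·26 = -96
Policy B (K − 47):
  K = 7 − 47 = -40
  T = -38 + 2·(-40) = -118
  X = 163 − 5·(-118) = 753
  P = -46 − 4·(-118) + 6·753 = 4944
  E = -40 + 753 − 2·4944 = -9175
E: -96 − (-9175) = 9079

9079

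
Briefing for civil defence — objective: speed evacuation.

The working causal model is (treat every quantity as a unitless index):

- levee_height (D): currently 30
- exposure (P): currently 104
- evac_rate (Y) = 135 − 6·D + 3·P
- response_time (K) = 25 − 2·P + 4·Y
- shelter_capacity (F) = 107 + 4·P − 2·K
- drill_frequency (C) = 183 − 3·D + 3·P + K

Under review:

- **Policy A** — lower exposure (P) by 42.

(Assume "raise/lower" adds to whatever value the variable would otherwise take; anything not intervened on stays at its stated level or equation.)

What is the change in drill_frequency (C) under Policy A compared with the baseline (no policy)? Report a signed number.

-546

Baseline:
  D = 30
  P = 104
  Y = 135 − 6·30 + 3·104 = 267
  K = 25 − 2·104 + 4·267 = 885
  C = 183 − 3·30 + 3·104 + 885 = 1290
Policy A (P − 42):
  D = 30
  P = 104 − 42 = 62
  Y = 135 − 6·30 + 3·62 = 141
  K = 25 − 2·62 + 4·141 = 465
  C = 183 − 3·30 + 3·62 + 465 = 744
Change in C: 744 − 1290 = -546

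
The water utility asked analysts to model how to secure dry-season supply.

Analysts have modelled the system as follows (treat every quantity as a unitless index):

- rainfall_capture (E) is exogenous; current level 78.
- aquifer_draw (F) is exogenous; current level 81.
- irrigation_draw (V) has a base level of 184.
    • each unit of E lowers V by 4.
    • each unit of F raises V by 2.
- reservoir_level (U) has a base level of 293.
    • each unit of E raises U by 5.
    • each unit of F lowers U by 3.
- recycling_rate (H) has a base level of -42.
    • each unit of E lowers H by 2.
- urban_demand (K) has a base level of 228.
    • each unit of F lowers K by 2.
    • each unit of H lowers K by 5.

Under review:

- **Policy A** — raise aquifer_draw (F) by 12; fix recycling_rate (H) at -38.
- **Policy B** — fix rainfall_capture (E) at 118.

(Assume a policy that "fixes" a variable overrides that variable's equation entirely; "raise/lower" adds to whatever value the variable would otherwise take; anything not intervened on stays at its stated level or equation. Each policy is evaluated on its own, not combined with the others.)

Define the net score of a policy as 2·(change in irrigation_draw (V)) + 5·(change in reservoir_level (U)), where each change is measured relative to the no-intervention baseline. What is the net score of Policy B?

Baseline:
  E = 78
  F = 81
  V = 184 − 4·78 + 2·81 = 34
  U = 293 + 5·78 − 3·81 = 440
Policy B (E := 118):
  E = 118
  F = 81
  V = 184 − 4·118 + 2·81 = -126
  U = 293 + 5·118 − 3·81 = 640
ΔV = -126 − 34 = -160; ΔU = 640 − 440 = 200
Score = 2·(-160) + 5·200 = 680

680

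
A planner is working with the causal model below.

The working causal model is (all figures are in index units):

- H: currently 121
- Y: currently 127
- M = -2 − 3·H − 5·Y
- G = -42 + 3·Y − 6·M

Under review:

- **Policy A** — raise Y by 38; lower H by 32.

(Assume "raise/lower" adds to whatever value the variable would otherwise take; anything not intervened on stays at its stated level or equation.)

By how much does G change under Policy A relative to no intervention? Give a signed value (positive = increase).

Baseline:
  H = 121
  Y = 127
  M = -2 − 3·121 − 5·127 = -1000
  G = -42 + 3·127 − 6·(-1000) = 6339
Policy A (Y + 38, H − 32):
  H = 121 − 32 = 89
  Y = 127 + 38 = 165
  M = -2 − 3·89 − 5·165 = -1094
  G = -42 + 3·165 − 6·(-1094) = 7017
Change in G: 7017 − 6339 = 678

678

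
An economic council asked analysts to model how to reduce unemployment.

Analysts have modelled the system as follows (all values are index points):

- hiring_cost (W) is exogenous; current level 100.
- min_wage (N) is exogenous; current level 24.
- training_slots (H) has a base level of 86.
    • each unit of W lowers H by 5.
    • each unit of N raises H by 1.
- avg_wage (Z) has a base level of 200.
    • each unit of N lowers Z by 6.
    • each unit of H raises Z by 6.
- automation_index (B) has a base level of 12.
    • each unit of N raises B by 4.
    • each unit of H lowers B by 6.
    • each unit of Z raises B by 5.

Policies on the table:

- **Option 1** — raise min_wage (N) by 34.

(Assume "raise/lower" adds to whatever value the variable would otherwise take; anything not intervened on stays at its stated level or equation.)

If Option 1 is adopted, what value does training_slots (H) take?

-356

Option 1 (N + 34):
  W = 100
  N = 24 + 34 = 58
  H = 86 − 5·100 + 58 = -356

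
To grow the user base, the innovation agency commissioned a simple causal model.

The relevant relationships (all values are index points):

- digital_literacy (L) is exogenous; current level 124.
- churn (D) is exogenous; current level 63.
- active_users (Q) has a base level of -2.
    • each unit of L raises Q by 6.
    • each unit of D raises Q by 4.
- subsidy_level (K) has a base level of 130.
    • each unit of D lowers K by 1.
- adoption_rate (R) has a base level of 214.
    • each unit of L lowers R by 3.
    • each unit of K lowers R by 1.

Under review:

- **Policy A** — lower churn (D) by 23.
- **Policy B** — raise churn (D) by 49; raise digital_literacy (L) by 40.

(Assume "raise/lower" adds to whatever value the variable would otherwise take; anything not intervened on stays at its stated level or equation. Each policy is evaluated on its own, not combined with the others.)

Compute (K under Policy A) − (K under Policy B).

Policy A (D − 23):
  D = 63 − 23 = 40
  K = 130 − 40 = 90
Policy B (D + 49, L + 40):
  D = 63 + 49 = 112
  K = 130 − 112 = 18
K: 90 − 18 = 72

72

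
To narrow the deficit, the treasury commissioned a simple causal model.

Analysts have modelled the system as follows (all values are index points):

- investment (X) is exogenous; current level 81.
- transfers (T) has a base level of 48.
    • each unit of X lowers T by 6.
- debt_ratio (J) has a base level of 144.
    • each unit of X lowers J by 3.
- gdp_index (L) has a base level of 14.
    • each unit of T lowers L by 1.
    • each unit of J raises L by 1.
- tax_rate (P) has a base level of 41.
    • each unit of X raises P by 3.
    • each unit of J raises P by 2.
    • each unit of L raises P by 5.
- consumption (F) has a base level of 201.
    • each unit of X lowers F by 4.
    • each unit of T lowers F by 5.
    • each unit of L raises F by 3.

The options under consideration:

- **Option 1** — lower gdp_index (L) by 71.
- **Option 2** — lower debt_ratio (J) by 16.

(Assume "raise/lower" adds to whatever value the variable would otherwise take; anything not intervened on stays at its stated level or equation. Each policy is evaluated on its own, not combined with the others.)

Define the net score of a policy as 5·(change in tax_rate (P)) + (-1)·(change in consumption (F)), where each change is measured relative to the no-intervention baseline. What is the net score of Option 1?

-1562

Baseline:
  X = 81
  T = 48 − 6·81 = -438
  J = 144 − 3·81 = -99
  L = 14 − (-438) + (-99) = 353
  P = 41 + 3·81 + 2·(-99) + 5·353 = 1851
  F = 201 − 4·81 − 5·(-438) + 3·353 = 3126
Option 1 (L − 71):
  X = 81
  T = 48 − 6·81 = -438
  J = 144 − 3·81 = -99
  L = 14 − (-438) + (-99) (−71 from intervention) = 282
  P = 41 + 3·81 + 2·(-99) + 5·282 = 1496
  F = 201 − 4·81 − 5·(-438) + 3·282 = 2913
ΔP = 1496 − 1851 = -355; ΔF = 2913 − 3126 = -213
Score = 5·(-355) + (-1)·(-213) = -1562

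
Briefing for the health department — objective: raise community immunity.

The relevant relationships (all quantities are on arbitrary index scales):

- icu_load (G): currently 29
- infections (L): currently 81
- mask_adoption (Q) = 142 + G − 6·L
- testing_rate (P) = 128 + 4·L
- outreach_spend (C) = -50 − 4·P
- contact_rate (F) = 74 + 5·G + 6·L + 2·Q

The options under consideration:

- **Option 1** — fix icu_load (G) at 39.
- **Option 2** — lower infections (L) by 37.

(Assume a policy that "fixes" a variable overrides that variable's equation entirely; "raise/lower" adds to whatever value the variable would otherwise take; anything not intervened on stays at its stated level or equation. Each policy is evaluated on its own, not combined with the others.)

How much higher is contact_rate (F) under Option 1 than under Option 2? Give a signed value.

-152

Option 1 (G := 39):
  G = 39
  L = 81
  Q = 142 + 39 − 6·81 = -305
  F = 74 + 5·39 + 6·81 + 2·(-305) = 145
Option 2 (L − 37):
  G = 29
  L = 81 − 37 = 44
  Q = 142 + 29 − 6·44 = -93
  F = 74 + 5·29 + 6·44 + 2·(-93) = 297
F: 145 − 297 = -152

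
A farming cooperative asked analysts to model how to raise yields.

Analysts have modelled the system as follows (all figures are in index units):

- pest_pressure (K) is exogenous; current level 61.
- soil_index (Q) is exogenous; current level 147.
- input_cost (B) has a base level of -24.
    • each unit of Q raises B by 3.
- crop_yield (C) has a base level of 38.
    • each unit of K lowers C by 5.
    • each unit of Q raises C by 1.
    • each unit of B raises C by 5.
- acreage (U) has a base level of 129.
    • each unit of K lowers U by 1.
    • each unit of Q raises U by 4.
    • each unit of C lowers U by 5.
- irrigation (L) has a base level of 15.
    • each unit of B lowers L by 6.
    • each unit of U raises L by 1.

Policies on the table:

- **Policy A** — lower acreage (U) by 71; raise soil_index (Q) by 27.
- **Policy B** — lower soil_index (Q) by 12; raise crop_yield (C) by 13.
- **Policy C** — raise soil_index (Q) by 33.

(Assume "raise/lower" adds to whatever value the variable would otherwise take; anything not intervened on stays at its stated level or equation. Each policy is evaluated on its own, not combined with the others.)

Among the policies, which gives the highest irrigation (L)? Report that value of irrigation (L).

Policy A (U − 71, Q + 27):
  K = 61
  Q = 147 + 27 = 174
  B = -24 + 3·174 = 498
  C = 38 − 5·61 + 174 + 5·498 = 2397
  U = 129 − 61 + 4·174 − 5·2397 (−71 from intervention) = -11292
  L = 15 − 6·498 + (-11292) = -14265
Policy B (Q − 12, C + 13):
  K = 61
  Q = 147 − 12 = 135
  B = -24 + 3·135 = 381
  C = 38 − 5·61 + 135 + 5·381 (+13 from intervention) = 1786
  U = 129 − 61 + 4·135 − 5·1786 = -8322
  L = 15 − 6·381 + (-8322) = -10593
Policy C (Q + 33):
  K = 61
  Q = 147 + 33 = 180
  B = -24 + 3·180 = 516
  C = 38 − 5·61 + 180 + 5·516 = 2493
  U = 129 − 61 + 4·180 − 5·2493 = -11677
  L = 15 − 6·516 + (-11677) = -14758
Comparing — Policy A: L=-14265, Policy B: L=-10593, Policy C: L=-14758. Highest is -10593 (Policy B).

-10593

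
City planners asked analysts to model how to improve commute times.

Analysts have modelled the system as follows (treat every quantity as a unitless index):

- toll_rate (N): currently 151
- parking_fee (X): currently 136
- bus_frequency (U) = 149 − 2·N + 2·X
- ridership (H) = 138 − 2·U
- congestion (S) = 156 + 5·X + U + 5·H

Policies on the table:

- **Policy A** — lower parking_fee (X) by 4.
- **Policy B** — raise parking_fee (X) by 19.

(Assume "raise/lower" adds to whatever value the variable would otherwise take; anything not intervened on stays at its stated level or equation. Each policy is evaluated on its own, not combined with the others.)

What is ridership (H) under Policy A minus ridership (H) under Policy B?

Policy A (X − 4):
  N = 151
  X = 136 − 4 = 132
  U = 149 − 2·151 + 2·132 = 111
  H = 138 − 2·111 = -84
Policy B (X + 19):
  N = 151
  X = 136 + 19 = 155
  U = 149 − 2·151 + 2·155 = 157
  H = 138 − 2·157 = -176
H: -84 − (-176) = 92

92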